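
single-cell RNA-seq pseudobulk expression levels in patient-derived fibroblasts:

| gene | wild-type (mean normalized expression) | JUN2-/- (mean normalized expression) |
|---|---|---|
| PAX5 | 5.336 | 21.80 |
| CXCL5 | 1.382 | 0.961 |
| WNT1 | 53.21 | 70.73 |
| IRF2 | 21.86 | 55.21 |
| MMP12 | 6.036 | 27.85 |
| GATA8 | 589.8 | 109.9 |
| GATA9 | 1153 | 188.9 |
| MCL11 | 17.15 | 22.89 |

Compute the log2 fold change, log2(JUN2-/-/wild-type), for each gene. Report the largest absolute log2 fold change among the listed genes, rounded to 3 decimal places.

log2(21.80/5.336) = 2.030  (PAX5)
log2(0.961/1.382) = -0.524  (CXCL5)
log2(70.73/53.21) = 0.411  (WNT1)
log2(55.21/21.86) = 1.337  (IRF2)
log2(27.85/6.036) = 2.206  (MMP12)
log2(109.9/589.8) = -2.424  (GATA8)
log2(188.9/1153) = -2.610  (GATA9)
log2(22.89/17.15) = 0.417  (MCL11)
The largest magnitude belongs to GATA9.

2.610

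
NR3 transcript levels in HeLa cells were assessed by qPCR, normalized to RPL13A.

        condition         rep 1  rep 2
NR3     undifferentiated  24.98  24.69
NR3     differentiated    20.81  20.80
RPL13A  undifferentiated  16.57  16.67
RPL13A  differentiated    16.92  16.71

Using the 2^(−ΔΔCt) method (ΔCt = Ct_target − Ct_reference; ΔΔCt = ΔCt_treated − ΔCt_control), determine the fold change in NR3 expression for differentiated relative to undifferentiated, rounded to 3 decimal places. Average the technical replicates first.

Mean Ct: NR3 undifferentiated 24.835; NR3 differentiated 20.805; RPL13A undifferentiated 16.620; RPL13A differentiated 16.815
ΔCt(undifferentiated) = 24.835 − 16.620 = 8.215
ΔCt(differentiated) = 20.805 − 16.815 = 3.990
ΔΔCt = 3.990 − 8.215 = -4.225
Fold change = 2^(−(-4.225)) = 2^4.225 = 18.7004

18.700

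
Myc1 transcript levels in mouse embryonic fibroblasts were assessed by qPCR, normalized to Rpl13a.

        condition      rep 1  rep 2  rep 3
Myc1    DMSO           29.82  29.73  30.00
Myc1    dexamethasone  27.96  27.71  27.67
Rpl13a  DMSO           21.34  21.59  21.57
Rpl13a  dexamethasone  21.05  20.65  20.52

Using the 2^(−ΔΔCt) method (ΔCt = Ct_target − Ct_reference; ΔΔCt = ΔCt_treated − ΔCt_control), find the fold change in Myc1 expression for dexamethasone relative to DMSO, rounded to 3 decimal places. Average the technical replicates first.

Mean Ct: Myc1 DMSO 29.850; Myc1 dexamethasone 27.780; Rpl13a DMSO 21.500; Rpl13a dexamethasone 20.740
ΔCt(DMSO) = 29.850 − 21.500 = 8.350
ΔCt(dexamethasone) = 27.780 − 20.740 = 7.040
ΔΔCt = 7.040 − 8.350 = -1.310
Fold change = 2^(−(-1.310)) = 2^1.310 = 2.4794

2.479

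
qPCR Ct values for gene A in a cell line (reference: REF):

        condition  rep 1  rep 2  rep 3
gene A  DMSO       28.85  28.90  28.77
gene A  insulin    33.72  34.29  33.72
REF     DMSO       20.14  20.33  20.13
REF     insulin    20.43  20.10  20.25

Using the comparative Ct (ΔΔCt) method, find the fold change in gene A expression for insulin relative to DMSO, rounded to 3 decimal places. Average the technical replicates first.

0.031

Mean Ct: gene A DMSO 28.840; gene A insulin 33.910; REF DMSO 20.200; REF insulin 20.260
ΔCt(DMSO) = 28.840 − 20.200 = 8.640
ΔCt(insulin) = 33.910 − 20.260 = 13.650
ΔΔCt = 13.650 − 8.640 = 5.010
Fold change = 2^(−5.010) = 0.0310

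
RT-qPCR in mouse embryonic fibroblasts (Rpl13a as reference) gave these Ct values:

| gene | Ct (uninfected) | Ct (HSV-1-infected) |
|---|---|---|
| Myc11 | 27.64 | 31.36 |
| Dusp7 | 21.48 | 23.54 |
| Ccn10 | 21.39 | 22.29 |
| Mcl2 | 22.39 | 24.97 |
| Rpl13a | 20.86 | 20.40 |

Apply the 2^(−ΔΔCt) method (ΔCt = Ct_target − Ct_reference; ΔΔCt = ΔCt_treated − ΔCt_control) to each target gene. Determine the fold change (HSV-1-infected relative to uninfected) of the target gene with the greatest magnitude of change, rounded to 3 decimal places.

Myc11: ΔΔCt = (31.36−20.40) − (27.64−20.86) = 10.96 − 6.78 = 4.18; fold change = 2^-4.18 = 0.055
Dusp7: ΔΔCt = (23.54−20.40) − (21.48−20.86) = 3.14 − 0.62 = 2.52; fold change = 2^-2.52 = 0.174
Ccn10: ΔΔCt = (22.29−20.40) − (21.39−20.86) = 1.89 − 0.53 = 1.36; fold change = 2^-1.36 = 0.390
Mcl2: ΔΔCt = (24.97−20.40) − (22.39−20.86) = 4.57 − 1.53 = 3.04; fold change = 2^-3.04 = 0.122
Myc11 has the largest |ΔΔCt| = 4.18.

0.055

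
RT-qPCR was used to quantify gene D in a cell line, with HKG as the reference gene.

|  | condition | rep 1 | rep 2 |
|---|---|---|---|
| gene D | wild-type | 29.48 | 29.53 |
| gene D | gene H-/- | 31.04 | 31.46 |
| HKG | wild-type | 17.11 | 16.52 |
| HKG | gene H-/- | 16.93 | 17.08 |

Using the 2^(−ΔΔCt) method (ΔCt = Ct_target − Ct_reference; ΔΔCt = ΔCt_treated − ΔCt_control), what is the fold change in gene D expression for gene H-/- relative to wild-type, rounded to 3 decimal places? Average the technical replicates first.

0.340

Mean Ct: gene D wild-type 29.505; gene D gene H-/- 31.250; HKG wild-type 16.815; HKG gene H-/- 17.005
ΔCt(wild-type) = 29.505 − 16.815 = 12.690
ΔCt(gene H-/-) = 31.250 − 17.005 = 14.245
ΔΔCt = 14.245 − 12.690 = 1.555
Fold change = 2^(−1.555) = 0.3403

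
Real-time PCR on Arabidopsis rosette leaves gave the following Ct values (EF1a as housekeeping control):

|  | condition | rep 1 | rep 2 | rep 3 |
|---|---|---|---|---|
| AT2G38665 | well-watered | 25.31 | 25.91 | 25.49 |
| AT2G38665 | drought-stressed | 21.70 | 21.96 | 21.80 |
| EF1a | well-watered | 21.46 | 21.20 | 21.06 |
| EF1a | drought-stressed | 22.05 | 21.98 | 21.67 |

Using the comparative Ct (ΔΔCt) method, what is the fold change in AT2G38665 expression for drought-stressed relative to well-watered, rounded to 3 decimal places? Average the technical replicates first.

Mean Ct: AT2G38665 well-watered 25.570; AT2G38665 drought-stressed 21.820; EF1a well-watered 21.240; EF1a drought-stressed 21.900
ΔCt(well-watered) = 25.570 − 21.240 = 4.330
ΔCt(drought-stressed) = 21.820 − 21.900 = -0.080
ΔΔCt = -0.080 − 4.330 = -4.410
Fold change = 2^(−(-4.410)) = 2^4.410 = 21.2590

21.259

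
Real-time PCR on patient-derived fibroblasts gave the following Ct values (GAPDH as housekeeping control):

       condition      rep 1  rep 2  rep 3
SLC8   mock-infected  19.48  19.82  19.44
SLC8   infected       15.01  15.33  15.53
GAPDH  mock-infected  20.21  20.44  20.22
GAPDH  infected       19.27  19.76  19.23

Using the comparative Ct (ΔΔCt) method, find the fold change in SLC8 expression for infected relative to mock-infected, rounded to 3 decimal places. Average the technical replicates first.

10.703

Mean Ct: SLC8 mock-infected 19.580; SLC8 infected 15.290; GAPDH mock-infected 20.290; GAPDH infected 19.420
ΔCt(mock-infected) = 19.580 − 20.290 = -0.710
ΔCt(infected) = 15.290 − 19.420 = -4.130
ΔΔCt = -4.130 − (-0.710) = -3.420
Fold change = 2^(−(-3.420)) = 2^3.420 = 10.7034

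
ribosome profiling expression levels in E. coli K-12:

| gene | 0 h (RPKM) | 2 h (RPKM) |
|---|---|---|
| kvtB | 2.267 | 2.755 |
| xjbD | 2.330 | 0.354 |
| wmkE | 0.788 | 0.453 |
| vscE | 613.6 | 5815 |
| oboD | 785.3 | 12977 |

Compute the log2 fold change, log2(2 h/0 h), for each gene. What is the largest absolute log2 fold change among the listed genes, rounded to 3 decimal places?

log2(2.755/2.267) = 0.281  (kvtB)
log2(0.354/2.330) = -2.719  (xjbD)
log2(0.453/0.788) = -0.799  (wmkE)
log2(5815/613.6) = 3.244  (vscE)
log2(12977/785.3) = 4.047  (oboD)
The largest magnitude belongs to oboD.

4.047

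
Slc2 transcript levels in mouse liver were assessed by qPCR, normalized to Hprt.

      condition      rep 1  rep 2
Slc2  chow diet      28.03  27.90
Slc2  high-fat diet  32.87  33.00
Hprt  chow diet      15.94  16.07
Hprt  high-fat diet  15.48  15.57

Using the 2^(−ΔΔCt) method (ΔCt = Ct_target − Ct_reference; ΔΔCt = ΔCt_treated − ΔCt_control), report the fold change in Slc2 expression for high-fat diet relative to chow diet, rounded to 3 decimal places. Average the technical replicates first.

0.023

Mean Ct: Slc2 chow diet 27.965; Slc2 high-fat diet 32.935; Hprt chow diet 16.005; Hprt high-fat diet 15.525
ΔCt(chow diet) = 27.965 − 16.005 = 11.960
ΔCt(high-fat diet) = 32.935 − 15.525 = 17.410
ΔΔCt = 17.410 − 11.960 = 5.450
Fold change = 2^(−5.450) = 0.0229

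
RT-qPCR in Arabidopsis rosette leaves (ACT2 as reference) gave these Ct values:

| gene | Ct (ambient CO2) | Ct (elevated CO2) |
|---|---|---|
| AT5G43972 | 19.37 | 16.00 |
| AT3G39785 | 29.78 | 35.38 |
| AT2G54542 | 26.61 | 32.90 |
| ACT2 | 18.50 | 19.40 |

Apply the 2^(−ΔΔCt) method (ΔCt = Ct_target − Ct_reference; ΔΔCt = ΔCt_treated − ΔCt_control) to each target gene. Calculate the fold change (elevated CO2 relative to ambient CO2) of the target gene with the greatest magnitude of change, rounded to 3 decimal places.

0.024

AT5G43972: ΔΔCt = (16.00−19.40) − (19.37−18.50) = -3.40 − 0.87 = -4.27; fold change = 2^4.27 = 19.293
AT3G39785: ΔΔCt = (35.38−19.40) − (29.78−18.50) = 15.98 − 11.28 = 4.70; fold change = 2^-4.70 = 0.038
AT2G54542: ΔΔCt = (32.90−19.40) − (26.61−18.50) = 13.50 − 8.11 = 5.39; fold change = 2^-5.39 = 0.024
AT2G54542 has the largest |ΔΔCt| = 5.39.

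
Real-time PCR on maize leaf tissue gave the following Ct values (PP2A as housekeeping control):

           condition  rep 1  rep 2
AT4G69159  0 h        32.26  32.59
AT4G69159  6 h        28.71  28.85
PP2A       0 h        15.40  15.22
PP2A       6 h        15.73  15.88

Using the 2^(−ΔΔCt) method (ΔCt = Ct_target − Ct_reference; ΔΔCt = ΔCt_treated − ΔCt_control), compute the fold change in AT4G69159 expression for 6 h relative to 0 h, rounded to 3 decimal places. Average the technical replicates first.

Mean Ct: AT4G69159 0 h 32.425; AT4G69159 6 h 28.780; PP2A 0 h 15.310; PP2A 6 h 15.805
ΔCt(0 h) = 32.425 − 15.310 = 17.115
ΔCt(6 h) = 28.780 − 15.805 = 12.975
ΔΔCt = 12.975 − 17.115 = -4.140
Fold change = 2^(−(-4.140)) = 2^4.140 = 17.6305

17.630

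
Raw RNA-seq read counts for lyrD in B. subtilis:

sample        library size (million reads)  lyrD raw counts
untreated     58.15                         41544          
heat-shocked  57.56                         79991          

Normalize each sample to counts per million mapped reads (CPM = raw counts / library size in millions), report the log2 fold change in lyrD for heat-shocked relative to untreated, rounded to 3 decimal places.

0.960

CPM(untreated) = 41544 / 58.15 = 714.4282
CPM(heat-shocked) = 79991 / 57.56 = 1389.6977
Fold change = 1389.6977 / 714.4282 = 1.94519
log2(1.94519) = 0.9599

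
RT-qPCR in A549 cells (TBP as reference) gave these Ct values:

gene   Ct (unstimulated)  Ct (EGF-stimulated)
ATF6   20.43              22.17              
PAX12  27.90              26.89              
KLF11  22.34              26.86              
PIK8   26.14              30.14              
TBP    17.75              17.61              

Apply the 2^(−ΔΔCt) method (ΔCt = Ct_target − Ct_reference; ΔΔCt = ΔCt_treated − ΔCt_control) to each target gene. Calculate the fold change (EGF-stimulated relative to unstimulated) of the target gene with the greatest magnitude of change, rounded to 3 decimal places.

0.040

ATF6: ΔΔCt = (22.17−17.61) − (20.43−17.75) = 4.56 − 2.68 = 1.88; fold change = 2^-1.88 = 0.272
PAX12: ΔΔCt = (26.89−17.61) − (27.90−17.75) = 9.28 − 10.15 = -0.87; fold change = 2^0.87 = 1.828
KLF11: ΔΔCt = (26.86−17.61) − (22.34−17.75) = 9.25 − 4.59 = 4.66; fold change = 2^-4.66 = 0.040
PIK8: ΔΔCt = (30.14−17.61) − (26.14−17.75) = 12.53 − 8.39 = 4.14; fold change = 2^-4.14 = 0.057
KLF11 has the largest |ΔΔCt| = 4.66.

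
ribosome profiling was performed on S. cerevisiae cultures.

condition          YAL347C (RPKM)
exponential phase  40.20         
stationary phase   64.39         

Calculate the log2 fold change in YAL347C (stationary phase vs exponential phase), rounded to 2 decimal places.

0.68

Fold change = 64.39 / 40.20 = 1.6017
log2(1.6017) = 0.680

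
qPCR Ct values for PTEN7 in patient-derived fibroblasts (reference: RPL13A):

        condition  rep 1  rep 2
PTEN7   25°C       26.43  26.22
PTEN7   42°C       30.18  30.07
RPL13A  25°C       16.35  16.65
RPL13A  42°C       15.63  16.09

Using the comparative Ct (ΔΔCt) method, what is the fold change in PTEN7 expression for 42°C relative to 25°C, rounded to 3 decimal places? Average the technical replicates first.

Mean Ct: PTEN7 25°C 26.325; PTEN7 42°C 30.125; RPL13A 25°C 16.500; RPL13A 42°C 15.860
ΔCt(25°C) = 26.325 − 16.500 = 9.825
ΔCt(42°C) = 30.125 − 15.860 = 14.265
ΔΔCt = 14.265 − 9.825 = 4.440
Fold change = 2^(−4.440) = 0.0461

0.046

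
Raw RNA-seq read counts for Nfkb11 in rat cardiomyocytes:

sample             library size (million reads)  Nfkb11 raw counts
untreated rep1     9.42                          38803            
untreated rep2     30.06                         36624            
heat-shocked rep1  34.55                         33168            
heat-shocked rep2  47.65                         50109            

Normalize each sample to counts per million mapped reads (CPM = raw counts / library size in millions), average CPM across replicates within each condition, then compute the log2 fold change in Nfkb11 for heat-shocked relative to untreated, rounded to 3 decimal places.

CPM(untreated rep1) = 38803 / 9.42 = 4119.2144
CPM(untreated rep2) = 36624 / 30.06 = 1218.3633
CPM(heat-shocked rep1) = 33168 / 34.55 = 960.0000
CPM(heat-shocked rep2) = 50109 / 47.65 = 1051.6055
mean CPM(untreated) = 2668.7889; mean CPM(heat-shocked) = 1005.8027
Fold change = 1005.8027 / 2668.7889 = 0.37688
log2(0.37688) = -1.4078

-1.408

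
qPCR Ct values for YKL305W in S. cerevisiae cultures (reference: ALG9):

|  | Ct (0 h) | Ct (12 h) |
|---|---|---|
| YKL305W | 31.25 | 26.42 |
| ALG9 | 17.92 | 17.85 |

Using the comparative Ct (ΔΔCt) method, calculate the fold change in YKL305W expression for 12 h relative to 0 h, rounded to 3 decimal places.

27.096

ΔCt(0 h) = 31.250 − 17.920 = 13.330
ΔCt(12 h) = 26.420 − 17.850 = 8.570
ΔΔCt = 8.570 − 13.330 = -4.760
Fold change = 2^(−(-4.760)) = 2^4.760 = 27.0958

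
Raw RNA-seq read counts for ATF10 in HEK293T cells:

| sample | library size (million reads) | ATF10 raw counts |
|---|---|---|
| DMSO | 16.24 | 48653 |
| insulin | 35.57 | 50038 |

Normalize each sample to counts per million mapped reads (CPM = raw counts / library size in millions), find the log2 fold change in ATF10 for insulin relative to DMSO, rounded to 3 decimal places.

CPM(DMSO) = 48653 / 16.24 = 2995.8744
CPM(insulin) = 50038 / 35.57 = 1406.7473
Fold change = 1406.7473 / 2995.8744 = 0.46956
log2(0.46956) = -1.0906

-1.091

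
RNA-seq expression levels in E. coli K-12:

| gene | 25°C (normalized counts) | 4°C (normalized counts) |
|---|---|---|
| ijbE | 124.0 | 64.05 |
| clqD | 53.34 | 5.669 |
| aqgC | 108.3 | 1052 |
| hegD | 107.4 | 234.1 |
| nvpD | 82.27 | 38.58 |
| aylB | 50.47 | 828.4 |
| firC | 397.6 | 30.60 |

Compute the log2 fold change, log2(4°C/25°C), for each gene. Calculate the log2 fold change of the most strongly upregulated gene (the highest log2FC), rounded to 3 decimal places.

4.037

log2(64.05/124.0) = -0.953  (ijbE)
log2(5.669/53.34) = -3.234  (clqD)
log2(1052/108.3) = 3.280  (aqgC)
log2(234.1/107.4) = 1.124  (hegD)
log2(38.58/82.27) = -1.093  (nvpD)
log2(828.4/50.47) = 4.037  (aylB)
log2(30.60/397.6) = -3.700  (firC)
aylB is most strongly upregulated.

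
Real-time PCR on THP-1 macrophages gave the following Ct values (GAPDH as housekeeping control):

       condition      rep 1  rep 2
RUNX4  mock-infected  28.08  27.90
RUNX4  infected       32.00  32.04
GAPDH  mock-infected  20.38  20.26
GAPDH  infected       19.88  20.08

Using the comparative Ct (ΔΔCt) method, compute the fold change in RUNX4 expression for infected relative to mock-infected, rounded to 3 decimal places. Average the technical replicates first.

0.048

Mean Ct: RUNX4 mock-infected 27.990; RUNX4 infected 32.020; GAPDH mock-infected 20.320; GAPDH infected 19.980
ΔCt(mock-infected) = 27.990 − 20.320 = 7.670
ΔCt(infected) = 32.020 − 19.980 = 12.040
ΔΔCt = 12.040 − 7.670 = 4.370
Fold change = 2^(−4.370) = 0.0484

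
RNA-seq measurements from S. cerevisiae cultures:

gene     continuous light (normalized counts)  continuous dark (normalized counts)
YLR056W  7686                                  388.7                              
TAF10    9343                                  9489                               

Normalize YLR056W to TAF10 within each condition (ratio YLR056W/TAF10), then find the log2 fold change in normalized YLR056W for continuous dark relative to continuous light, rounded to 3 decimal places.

-4.328

YLR056W/TAF10 (continuous light) = 7686 / 9343 = 0.82265
YLR056W/TAF10 (continuous dark) = 388.7 / 9489 = 0.040963
Fold change = 0.040963 / 0.82265 = 0.0498
log2(0.0498) = -4.3279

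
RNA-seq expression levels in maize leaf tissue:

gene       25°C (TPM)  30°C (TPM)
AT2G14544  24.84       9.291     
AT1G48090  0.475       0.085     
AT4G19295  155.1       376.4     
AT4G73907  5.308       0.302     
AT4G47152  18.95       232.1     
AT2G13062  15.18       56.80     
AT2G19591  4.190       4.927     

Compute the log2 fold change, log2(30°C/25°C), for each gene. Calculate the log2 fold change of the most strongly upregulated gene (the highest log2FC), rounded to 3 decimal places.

3.614

log2(9.291/24.84) = -1.419  (AT2G14544)
log2(0.085/0.475) = -2.482  (AT1G48090)
log2(376.4/155.1) = 1.279  (AT4G19295)
log2(0.302/5.308) = -4.136  (AT4G73907)
log2(232.1/18.95) = 3.614  (AT4G47152)
log2(56.80/15.18) = 1.904  (AT2G13062)
log2(4.927/4.190) = 0.234  (AT2G19591)
AT4G47152 is most strongly upregulated.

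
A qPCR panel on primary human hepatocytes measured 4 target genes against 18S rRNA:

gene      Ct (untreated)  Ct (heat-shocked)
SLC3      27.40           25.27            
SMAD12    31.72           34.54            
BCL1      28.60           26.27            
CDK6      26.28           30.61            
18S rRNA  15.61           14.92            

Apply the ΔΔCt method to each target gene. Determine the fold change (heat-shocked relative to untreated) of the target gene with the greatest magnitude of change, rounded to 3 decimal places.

0.031

SLC3: ΔΔCt = (25.27−14.92) − (27.40−15.61) = 10.35 − 11.79 = -1.44; fold change = 2^1.44 = 2.713
SMAD12: ΔΔCt = (34.54−14.92) − (31.72−15.61) = 19.62 − 16.11 = 3.51; fold change = 2^-3.51 = 0.088
BCL1: ΔΔCt = (26.27−14.92) − (28.60−15.61) = 11.35 − 12.99 = -1.64; fold change = 2^1.64 = 3.117
CDK6: ΔΔCt = (30.61−14.92) − (26.28−15.61) = 15.69 − 10.67 = 5.02; fold change = 2^-5.02 = 0.031
CDK6 has the largest |ΔΔCt| = 5.02.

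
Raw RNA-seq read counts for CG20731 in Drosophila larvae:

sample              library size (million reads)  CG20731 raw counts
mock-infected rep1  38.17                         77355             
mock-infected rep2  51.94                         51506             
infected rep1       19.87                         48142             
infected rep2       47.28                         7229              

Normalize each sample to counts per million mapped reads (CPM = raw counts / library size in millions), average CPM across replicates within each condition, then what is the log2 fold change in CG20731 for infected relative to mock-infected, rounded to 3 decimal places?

CPM(mock-infected rep1) = 77355 / 38.17 = 2026.5916
CPM(mock-infected rep2) = 51506 / 51.94 = 991.6442
CPM(infected rep1) = 48142 / 19.87 = 2422.8485
CPM(infected rep2) = 7229 / 47.28 = 152.8976
mean CPM(mock-infected) = 1509.1179; mean CPM(infected) = 1287.8731
Fold change = 1287.8731 / 1509.1179 = 0.85339
log2(0.85339) = -0.2287

-0.229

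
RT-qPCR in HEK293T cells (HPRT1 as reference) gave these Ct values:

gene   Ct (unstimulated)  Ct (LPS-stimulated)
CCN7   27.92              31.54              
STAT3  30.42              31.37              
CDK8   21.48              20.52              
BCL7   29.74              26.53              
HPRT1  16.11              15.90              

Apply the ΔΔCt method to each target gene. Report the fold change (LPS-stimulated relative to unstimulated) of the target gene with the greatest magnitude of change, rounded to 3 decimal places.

0.070

CCN7: ΔΔCt = (31.54−15.90) − (27.92−16.11) = 15.64 − 11.81 = 3.83; fold change = 2^-3.83 = 0.070
STAT3: ΔΔCt = (31.37−15.90) − (30.42−16.11) = 15.47 − 14.31 = 1.16; fold change = 2^-1.16 = 0.448
CDK8: ΔΔCt = (20.52−15.90) − (21.48−16.11) = 4.62 − 5.37 = -0.75; fold change = 2^0.75 = 1.682
BCL7: ΔΔCt = (26.53−15.90) − (29.74−16.11) = 10.63 − 13.63 = -3.00; fold change = 2^3.00 = 8.000
CCN7 has the largest |ΔΔCt| = 3.83.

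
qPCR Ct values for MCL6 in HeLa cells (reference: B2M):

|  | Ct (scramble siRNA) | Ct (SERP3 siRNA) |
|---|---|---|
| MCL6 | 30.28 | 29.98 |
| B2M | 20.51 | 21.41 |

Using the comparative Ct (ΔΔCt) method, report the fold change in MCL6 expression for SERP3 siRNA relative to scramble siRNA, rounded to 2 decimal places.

2.30

ΔCt(scramble siRNA) = 30.280 − 20.510 = 9.770
ΔCt(SERP3 siRNA) = 29.980 − 21.410 = 8.570
ΔΔCt = 8.570 − 9.770 = -1.200
Fold change = 2^(−(-1.200)) = 2^1.200 = 2.297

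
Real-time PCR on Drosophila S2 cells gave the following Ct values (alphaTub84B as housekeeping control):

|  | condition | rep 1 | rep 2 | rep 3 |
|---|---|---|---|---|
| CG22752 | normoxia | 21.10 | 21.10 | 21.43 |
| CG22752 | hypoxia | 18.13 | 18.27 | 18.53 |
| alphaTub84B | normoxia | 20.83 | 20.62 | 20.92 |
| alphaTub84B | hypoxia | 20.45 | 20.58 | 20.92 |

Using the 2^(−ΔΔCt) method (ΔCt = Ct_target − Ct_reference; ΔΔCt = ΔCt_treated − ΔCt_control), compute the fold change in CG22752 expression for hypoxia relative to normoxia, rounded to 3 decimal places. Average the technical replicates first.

Mean Ct: CG22752 normoxia 21.210; CG22752 hypoxia 18.310; alphaTub84B normoxia 20.790; alphaTub84B hypoxia 20.650
ΔCt(normoxia) = 21.210 − 20.790 = 0.420
ΔCt(hypoxia) = 18.310 − 20.650 = -2.340
ΔΔCt = -2.340 − 0.420 = -2.760
Fold change = 2^(−(-2.760)) = 2^2.760 = 6.7740

6.774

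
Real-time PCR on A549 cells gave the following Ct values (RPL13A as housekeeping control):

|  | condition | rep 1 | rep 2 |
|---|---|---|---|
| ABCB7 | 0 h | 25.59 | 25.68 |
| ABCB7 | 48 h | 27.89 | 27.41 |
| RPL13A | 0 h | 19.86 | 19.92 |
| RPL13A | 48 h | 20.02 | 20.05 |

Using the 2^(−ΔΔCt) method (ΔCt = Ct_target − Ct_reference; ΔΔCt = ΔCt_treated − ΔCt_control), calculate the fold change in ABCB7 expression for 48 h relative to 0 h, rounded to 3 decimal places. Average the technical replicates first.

0.274

Mean Ct: ABCB7 0 h 25.635; ABCB7 48 h 27.650; RPL13A 0 h 19.890; RPL13A 48 h 20.035
ΔCt(0 h) = 25.635 − 19.890 = 5.745
ΔCt(48 h) = 27.650 − 20.035 = 7.615
ΔΔCt = 7.615 − 5.745 = 1.870
Fold change = 2^(−1.870) = 0.2736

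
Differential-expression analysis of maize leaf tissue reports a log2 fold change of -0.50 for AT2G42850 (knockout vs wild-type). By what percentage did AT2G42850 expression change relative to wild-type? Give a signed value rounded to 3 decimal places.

-29.289%

Fold change = 2^(-0.50) = 0.7071
Percent change = (FC − 1) × 100% = (0.7071 − 1) × 100 = -29.289%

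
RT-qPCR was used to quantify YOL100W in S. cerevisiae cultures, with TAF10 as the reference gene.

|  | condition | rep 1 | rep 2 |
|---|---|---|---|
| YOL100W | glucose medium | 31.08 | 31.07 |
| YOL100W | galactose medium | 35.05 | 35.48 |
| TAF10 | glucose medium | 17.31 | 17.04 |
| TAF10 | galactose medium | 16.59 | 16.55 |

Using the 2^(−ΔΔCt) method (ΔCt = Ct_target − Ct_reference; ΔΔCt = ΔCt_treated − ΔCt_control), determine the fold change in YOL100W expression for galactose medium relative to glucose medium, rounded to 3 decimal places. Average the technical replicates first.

Mean Ct: YOL100W glucose medium 31.075; YOL100W galactose medium 35.265; TAF10 glucose medium 17.175; TAF10 galactose medium 16.570
ΔCt(glucose medium) = 31.075 − 17.175 = 13.900
ΔCt(galactose medium) = 35.265 − 16.570 = 18.695
ΔΔCt = 18.695 − 13.900 = 4.795
Fold change = 2^(−4.795) = 0.0360

0.036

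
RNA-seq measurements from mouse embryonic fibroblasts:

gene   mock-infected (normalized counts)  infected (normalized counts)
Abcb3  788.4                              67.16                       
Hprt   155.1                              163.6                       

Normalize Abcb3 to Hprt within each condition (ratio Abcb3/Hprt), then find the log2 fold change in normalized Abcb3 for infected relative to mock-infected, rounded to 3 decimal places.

Abcb3/Hprt (mock-infected) = 788.4 / 155.1 = 5.0832
Abcb3/Hprt (infected) = 67.16 / 163.6 = 0.41051
Fold change = 0.41051 / 5.0832 = 0.0808
log2(0.0808) = -3.6302

-3.630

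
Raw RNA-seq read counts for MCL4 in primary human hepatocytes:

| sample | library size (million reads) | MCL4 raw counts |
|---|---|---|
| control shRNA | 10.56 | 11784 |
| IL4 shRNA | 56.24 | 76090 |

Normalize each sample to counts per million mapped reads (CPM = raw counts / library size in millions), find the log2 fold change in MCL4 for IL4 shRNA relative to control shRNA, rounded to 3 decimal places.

CPM(control shRNA) = 11784 / 10.56 = 1115.9091
CPM(IL4 shRNA) = 76090 / 56.24 = 1352.9516
Fold change = 1352.9516 / 1115.9091 = 1.21242
log2(1.21242) = 0.2779

0.278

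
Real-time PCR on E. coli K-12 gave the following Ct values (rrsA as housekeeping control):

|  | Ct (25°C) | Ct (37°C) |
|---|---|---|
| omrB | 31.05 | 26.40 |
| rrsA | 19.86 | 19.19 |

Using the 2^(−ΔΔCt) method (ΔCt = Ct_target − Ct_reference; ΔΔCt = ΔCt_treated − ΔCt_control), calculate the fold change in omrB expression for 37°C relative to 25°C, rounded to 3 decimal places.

15.780

ΔCt(25°C) = 31.050 − 19.860 = 11.190
ΔCt(37°C) = 26.400 − 19.190 = 7.210
ΔΔCt = 7.210 − 11.190 = -3.980
Fold change = 2^(−(-3.980)) = 2^3.980 = 15.7797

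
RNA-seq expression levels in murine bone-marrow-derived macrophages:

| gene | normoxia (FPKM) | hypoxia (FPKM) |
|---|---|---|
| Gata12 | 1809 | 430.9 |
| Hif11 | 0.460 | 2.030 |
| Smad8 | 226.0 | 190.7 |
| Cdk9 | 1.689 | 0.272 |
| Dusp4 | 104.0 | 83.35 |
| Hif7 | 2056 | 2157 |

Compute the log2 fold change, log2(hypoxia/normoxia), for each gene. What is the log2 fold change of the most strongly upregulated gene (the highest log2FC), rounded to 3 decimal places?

2.142

log2(430.9/1809) = -2.070  (Gata12)
log2(2.030/0.460) = 2.142  (Hif11)
log2(190.7/226.0) = -0.245  (Smad8)
log2(0.272/1.689) = -2.634  (Cdk9)
log2(83.35/104.0) = -0.319  (Dusp4)
log2(2157/2056) = 0.069  (Hif7)
Hif11 is most strongly upregulated.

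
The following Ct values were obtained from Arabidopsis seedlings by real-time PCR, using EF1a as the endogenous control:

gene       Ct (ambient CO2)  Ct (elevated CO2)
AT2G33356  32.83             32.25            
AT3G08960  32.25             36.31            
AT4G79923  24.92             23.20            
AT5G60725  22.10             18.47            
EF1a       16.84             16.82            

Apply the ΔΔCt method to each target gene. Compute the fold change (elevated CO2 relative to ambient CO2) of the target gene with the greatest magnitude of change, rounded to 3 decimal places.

0.059

AT2G33356: ΔΔCt = (32.25−16.82) − (32.83−16.84) = 15.43 − 15.99 = -0.56; fold change = 2^0.56 = 1.474
AT3G08960: ΔΔCt = (36.31−16.82) − (32.25−16.84) = 19.49 − 15.41 = 4.08; fold change = 2^-4.08 = 0.059
AT4G79923: ΔΔCt = (23.20−16.82) − (24.92−16.84) = 6.38 − 8.08 = -1.70; fold change = 2^1.70 = 3.249
AT5G60725: ΔΔCt = (18.47−16.82) − (22.10−16.84) = 1.65 − 5.26 = -3.61; fold change = 2^3.61 = 12.210
AT3G08960 has the largest |ΔΔCt| = 4.08.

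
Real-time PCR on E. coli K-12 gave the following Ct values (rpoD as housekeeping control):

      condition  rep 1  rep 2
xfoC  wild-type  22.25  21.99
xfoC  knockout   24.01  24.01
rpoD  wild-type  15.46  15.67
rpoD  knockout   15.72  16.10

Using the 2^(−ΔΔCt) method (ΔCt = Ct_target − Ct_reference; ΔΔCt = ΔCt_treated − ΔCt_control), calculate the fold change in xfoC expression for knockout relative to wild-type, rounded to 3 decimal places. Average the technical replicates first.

Mean Ct: xfoC wild-type 22.120; xfoC knockout 24.010; rpoD wild-type 15.565; rpoD knockout 15.910
ΔCt(wild-type) = 22.120 − 15.565 = 6.555
ΔCt(knockout) = 24.010 − 15.910 = 8.100
ΔΔCt = 8.100 − 6.555 = 1.545
Fold change = 2^(−1.545) = 0.3427

0.343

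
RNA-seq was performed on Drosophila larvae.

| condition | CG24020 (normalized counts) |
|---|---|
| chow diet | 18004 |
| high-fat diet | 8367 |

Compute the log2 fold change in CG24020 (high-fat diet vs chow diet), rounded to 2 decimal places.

Fold change = 8367 / 18004 = 0.4647
log2(0.4647) = -1.106

-1.11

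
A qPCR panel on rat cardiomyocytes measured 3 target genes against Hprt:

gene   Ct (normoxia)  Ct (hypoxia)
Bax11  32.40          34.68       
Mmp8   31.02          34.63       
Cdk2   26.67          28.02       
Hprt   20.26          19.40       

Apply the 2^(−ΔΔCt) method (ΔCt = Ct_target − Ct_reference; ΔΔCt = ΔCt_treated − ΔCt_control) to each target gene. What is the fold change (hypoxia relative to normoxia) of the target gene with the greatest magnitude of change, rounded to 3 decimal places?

0.045

Bax11: ΔΔCt = (34.68−19.40) − (32.40−20.26) = 15.28 − 12.14 = 3.14; fold change = 2^-3.14 = 0.113
Mmp8: ΔΔCt = (34.63−19.40) − (31.02−20.26) = 15.23 − 10.76 = 4.47; fold change = 2^-4.47 = 0.045
Cdk2: ΔΔCt = (28.02−19.40) − (26.67−20.26) = 8.62 − 6.41 = 2.21; fold change = 2^-2.21 = 0.216
Mmp8 has the largest |ΔΔCt| = 4.47.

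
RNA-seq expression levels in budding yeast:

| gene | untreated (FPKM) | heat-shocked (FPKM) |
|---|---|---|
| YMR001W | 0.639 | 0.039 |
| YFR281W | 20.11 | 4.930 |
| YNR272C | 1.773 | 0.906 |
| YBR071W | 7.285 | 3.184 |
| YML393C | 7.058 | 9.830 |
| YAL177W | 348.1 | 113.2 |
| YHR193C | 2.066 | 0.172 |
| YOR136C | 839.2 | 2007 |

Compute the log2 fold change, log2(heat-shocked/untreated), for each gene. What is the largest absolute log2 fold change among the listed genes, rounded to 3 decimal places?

log2(0.039/0.639) = -4.034  (YMR001W)
log2(4.930/20.11) = -2.028  (YFR281W)
log2(0.906/1.773) = -0.969  (YNR272C)
log2(3.184/7.285) = -1.194  (YBR071W)
log2(9.830/7.058) = 0.478  (YML393C)
log2(113.2/348.1) = -1.621  (YAL177W)
log2(0.172/2.066) = -3.586  (YHR193C)
log2(2007/839.2) = 1.258  (YOR136C)
The largest magnitude belongs to YMR001W.

4.034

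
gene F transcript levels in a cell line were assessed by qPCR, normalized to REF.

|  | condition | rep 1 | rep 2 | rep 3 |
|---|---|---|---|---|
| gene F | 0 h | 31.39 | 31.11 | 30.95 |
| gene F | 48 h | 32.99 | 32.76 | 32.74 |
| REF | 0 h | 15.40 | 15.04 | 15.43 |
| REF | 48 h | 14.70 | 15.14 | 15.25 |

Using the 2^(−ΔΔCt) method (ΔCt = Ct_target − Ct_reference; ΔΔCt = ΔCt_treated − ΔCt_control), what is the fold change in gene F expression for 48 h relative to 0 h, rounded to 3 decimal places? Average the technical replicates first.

Mean Ct: gene F 0 h 31.150; gene F 48 h 32.830; REF 0 h 15.290; REF 48 h 15.030
ΔCt(0 h) = 31.150 − 15.290 = 15.860
ΔCt(48 h) = 32.830 − 15.030 = 17.800
ΔΔCt = 17.800 − 15.860 = 1.940
Fold change = 2^(−1.940) = 0.2606

0.261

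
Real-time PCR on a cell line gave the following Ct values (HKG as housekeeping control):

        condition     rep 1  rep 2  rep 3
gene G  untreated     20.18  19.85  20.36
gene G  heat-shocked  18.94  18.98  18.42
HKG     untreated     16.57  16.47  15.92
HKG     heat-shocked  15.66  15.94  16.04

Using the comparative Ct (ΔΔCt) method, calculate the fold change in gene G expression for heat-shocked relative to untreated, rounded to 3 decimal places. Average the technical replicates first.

1.879

Mean Ct: gene G untreated 20.130; gene G heat-shocked 18.780; HKG untreated 16.320; HKG heat-shocked 15.880
ΔCt(untreated) = 20.130 − 16.320 = 3.810
ΔCt(heat-shocked) = 18.780 − 15.880 = 2.900
ΔΔCt = 2.900 − 3.810 = -0.910
Fold change = 2^(−(-0.910)) = 2^0.910 = 1.8790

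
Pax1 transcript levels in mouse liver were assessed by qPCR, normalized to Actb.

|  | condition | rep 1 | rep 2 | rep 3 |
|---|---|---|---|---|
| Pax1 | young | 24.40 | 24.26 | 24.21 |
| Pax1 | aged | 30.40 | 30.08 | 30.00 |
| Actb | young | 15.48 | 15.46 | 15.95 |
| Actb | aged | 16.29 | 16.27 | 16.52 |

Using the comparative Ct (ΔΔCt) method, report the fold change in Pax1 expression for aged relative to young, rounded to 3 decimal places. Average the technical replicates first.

Mean Ct: Pax1 young 24.290; Pax1 aged 30.160; Actb young 15.630; Actb aged 16.360
ΔCt(young) = 24.290 − 15.630 = 8.660
ΔCt(aged) = 30.160 − 16.360 = 13.800
ΔΔCt = 13.800 − 8.660 = 5.140
Fold change = 2^(−5.140) = 0.0284

0.028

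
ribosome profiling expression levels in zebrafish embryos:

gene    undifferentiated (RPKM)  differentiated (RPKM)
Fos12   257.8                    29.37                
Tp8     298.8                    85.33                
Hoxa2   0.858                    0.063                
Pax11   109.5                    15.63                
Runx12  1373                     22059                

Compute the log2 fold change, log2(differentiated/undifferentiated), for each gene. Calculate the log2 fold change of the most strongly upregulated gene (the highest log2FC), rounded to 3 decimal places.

log2(29.37/257.8) = -3.134  (Fos12)
log2(85.33/298.8) = -1.808  (Tp8)
log2(0.063/0.858) = -3.768  (Hoxa2)
log2(15.63/109.5) = -2.809  (Pax11)
log2(22059/1373) = 4.006  (Runx12)
Runx12 is most strongly upregulated.

4.006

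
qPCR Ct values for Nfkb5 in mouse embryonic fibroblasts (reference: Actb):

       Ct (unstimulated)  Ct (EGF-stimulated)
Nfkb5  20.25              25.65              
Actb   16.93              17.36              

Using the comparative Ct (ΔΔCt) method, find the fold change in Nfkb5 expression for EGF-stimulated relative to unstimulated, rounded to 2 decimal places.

0.03

ΔCt(unstimulated) = 20.250 − 16.930 = 3.320
ΔCt(EGF-stimulated) = 25.650 − 17.360 = 8.290
ΔΔCt = 8.290 − 3.320 = 4.970
Fold change = 2^(−4.970) = 0.032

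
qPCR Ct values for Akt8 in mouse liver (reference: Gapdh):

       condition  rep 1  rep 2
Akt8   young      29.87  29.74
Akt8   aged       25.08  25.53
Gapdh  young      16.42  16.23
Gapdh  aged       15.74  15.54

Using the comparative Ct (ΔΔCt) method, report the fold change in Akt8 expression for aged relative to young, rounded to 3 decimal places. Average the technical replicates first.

Mean Ct: Akt8 young 29.805; Akt8 aged 25.305; Gapdh young 16.325; Gapdh aged 15.640
ΔCt(young) = 29.805 − 16.325 = 13.480
ΔCt(aged) = 25.305 − 15.640 = 9.665
ΔΔCt = 9.665 − 13.480 = -3.815
Fold change = 2^(−(-3.815)) = 2^3.815 = 14.0744

14.074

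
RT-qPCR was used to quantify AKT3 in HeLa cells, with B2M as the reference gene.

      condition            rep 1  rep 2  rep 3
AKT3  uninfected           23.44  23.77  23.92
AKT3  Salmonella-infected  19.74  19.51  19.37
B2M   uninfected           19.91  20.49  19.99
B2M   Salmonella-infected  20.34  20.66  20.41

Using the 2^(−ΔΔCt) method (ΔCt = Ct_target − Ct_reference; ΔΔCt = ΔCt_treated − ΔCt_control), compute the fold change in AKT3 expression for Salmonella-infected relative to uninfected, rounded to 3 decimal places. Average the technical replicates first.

Mean Ct: AKT3 uninfected 23.710; AKT3 Salmonella-infected 19.540; B2M uninfected 20.130; B2M Salmonella-infected 20.470
ΔCt(uninfected) = 23.710 − 20.130 = 3.580
ΔCt(Salmonella-infected) = 19.540 − 20.470 = -0.930
ΔΔCt = -0.930 − 3.580 = -4.510
Fold change = 2^(−(-4.510)) = 2^4.510 = 22.7848

22.785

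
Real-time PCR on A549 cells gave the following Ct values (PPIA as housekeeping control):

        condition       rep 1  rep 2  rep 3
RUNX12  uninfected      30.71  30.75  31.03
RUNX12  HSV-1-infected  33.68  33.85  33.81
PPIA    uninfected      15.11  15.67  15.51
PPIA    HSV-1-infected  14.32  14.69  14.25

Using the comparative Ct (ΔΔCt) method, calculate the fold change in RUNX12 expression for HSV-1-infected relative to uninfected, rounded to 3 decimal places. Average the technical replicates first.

Mean Ct: RUNX12 uninfected 30.830; RUNX12 HSV-1-infected 33.780; PPIA uninfected 15.430; PPIA HSV-1-infected 14.420
ΔCt(uninfected) = 30.830 − 15.430 = 15.400
ΔCt(HSV-1-infected) = 33.780 − 14.420 = 19.360
ΔΔCt = 19.360 − 15.400 = 3.960
Fold change = 2^(−3.960) = 0.0643

0.064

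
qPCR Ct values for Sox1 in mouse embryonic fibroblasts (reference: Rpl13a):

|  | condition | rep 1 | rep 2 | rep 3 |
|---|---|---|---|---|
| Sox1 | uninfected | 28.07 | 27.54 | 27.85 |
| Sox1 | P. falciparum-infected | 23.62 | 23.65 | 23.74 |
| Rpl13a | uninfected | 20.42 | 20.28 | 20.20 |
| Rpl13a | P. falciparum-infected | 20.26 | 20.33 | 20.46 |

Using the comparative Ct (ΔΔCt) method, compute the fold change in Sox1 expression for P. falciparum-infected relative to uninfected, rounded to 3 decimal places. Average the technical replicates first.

18.379

Mean Ct: Sox1 uninfected 27.820; Sox1 P. falciparum-infected 23.670; Rpl13a uninfected 20.300; Rpl13a P. falciparum-infected 20.350
ΔCt(uninfected) = 27.820 − 20.300 = 7.520
ΔCt(P. falciparum-infected) = 23.670 − 20.350 = 3.320
ΔΔCt = 3.320 − 7.520 = -4.200
Fold change = 2^(−(-4.200)) = 2^4.200 = 18.3792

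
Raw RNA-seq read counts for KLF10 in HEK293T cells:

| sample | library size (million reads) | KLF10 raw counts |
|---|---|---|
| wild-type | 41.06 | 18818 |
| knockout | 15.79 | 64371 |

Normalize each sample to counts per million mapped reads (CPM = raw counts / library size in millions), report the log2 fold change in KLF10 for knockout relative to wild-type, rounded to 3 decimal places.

3.153

CPM(wild-type) = 18818 / 41.06 = 458.3049
CPM(knockout) = 64371 / 15.79 = 4076.6941
Fold change = 4076.6941 / 458.3049 = 8.89516
log2(8.89516) = 3.1530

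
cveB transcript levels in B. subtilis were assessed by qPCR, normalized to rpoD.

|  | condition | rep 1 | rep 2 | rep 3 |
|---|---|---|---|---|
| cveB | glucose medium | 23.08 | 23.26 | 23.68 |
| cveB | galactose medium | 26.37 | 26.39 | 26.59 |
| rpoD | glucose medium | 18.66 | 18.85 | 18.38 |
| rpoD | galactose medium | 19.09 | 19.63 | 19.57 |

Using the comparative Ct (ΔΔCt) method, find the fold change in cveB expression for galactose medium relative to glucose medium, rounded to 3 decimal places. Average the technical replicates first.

0.202

Mean Ct: cveB glucose medium 23.340; cveB galactose medium 26.450; rpoD glucose medium 18.630; rpoD galactose medium 19.430
ΔCt(glucose medium) = 23.340 − 18.630 = 4.710
ΔCt(galactose medium) = 26.450 − 19.430 = 7.020
ΔΔCt = 7.020 − 4.710 = 2.310
Fold change = 2^(−2.310) = 0.2017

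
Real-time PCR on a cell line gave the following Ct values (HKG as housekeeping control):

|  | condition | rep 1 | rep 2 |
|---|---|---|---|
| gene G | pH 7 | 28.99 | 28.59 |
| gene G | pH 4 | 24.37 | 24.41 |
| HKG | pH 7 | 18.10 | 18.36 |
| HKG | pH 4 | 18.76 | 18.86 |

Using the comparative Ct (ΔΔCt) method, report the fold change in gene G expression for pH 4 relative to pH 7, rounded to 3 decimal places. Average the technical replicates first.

31.559

Mean Ct: gene G pH 7 28.790; gene G pH 4 24.390; HKG pH 7 18.230; HKG pH 4 18.810
ΔCt(pH 7) = 28.790 − 18.230 = 10.560
ΔCt(pH 4) = 24.390 − 18.810 = 5.580
ΔΔCt = 5.580 − 10.560 = -4.980
Fold change = 2^(−(-4.980)) = 2^4.980 = 31.5594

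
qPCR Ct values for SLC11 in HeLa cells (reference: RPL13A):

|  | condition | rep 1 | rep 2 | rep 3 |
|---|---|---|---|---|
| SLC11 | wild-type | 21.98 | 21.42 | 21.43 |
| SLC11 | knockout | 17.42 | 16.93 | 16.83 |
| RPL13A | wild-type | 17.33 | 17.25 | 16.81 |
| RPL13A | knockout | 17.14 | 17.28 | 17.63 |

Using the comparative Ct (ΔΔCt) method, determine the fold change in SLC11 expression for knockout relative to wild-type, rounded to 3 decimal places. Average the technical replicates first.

27.284

Mean Ct: SLC11 wild-type 21.610; SLC11 knockout 17.060; RPL13A wild-type 17.130; RPL13A knockout 17.350
ΔCt(wild-type) = 21.610 − 17.130 = 4.480
ΔCt(knockout) = 17.060 − 17.350 = -0.290
ΔΔCt = -0.290 − 4.480 = -4.770
Fold change = 2^(−(-4.770)) = 2^4.770 = 27.2843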